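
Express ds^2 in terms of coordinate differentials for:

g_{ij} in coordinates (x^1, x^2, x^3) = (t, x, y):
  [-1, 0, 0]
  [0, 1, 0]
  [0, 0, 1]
ds^2 = g_{ij} dx^i dx^j; only the non-zero components contribute.
ds^2 = -dt^2 + dx^2 + dy^2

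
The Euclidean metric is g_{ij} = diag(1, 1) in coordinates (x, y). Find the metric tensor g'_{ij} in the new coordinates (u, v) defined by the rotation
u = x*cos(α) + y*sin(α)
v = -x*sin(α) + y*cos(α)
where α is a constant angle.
Invert the transformation: x = u*cos(α) - v*sin(α), y = u*sin(α) + v*cos(α)
g'_{ij} = (∂x^k/∂x'^i)(∂x^l/∂x'^j) g_{kl}; with g_{kl} = δ_{kl} this is Σ_k (∂x^k/∂x'^i)(∂x^k/∂x'^j).
Jacobian: ∂x/∂u = cos(α), ∂x/∂v = -sin(α), ∂y/∂u = sin(α), ∂y/∂v = cos(α)
g'_{uu} = (cos(α))(cos(α)) + (sin(α))(sin(α)) = 1
g'_{uv} = (cos(α))(-sin(α)) + (sin(α))(cos(α)) = 0
g'_{vv} = (-sin(α))(-sin(α)) + (cos(α))(cos(α)) = 1
g'_{ij} = diag(1, 1)
The Euclidean metric is invariant under rotations.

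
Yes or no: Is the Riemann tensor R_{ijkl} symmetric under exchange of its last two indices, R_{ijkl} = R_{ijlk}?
It is antisymmetric in the last pair: R_{ijkl} = -R_{ijlk}.
No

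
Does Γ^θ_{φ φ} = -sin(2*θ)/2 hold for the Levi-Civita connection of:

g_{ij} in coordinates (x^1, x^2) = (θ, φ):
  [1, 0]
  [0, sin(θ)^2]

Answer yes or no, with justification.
Γ^θ_{φ φ} = (1/2) g^{θθ} (∂_φ g_{θφ} + ∂_φ g_{θφ} - ∂_θ g_{φφ}) = (1/2)(1)((0) + (0) - (sin(2*θ))) = -sin(2*θ)/2
This equals the proposed value -sin(2*θ)/2.
Yes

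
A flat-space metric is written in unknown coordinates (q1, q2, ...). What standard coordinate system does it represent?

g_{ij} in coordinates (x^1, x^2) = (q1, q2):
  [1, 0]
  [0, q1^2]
The line element ds^2 = dq1^2 + q1^2 dq2^2 is dr^2 + r^2 dθ^2 with q1 = r, q2 = θ.
polar coordinates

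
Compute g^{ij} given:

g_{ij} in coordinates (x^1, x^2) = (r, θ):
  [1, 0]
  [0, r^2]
The metric is diagonal, so g^{ij} is diagonal with entries 1/g_{ii}: diag(1, 1/(r^2)).
g^{ij}:
  [1, 0]
  [0, 1/r^2]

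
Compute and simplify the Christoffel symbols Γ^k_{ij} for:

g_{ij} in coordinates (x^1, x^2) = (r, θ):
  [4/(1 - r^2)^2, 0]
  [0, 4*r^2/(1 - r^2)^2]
Using Γ^k_{ij} = (1/2) g^{km} (∂_i g_{mj} + ∂_j g_{mi} - ∂_m g_{ij}); the metric is diagonal, so only the m = k term contributes.
Non-zero symbols (using the symmetry Γ^k_{ij} = Γ^k_{ji}):
Γ^r_{r r} = (1/2) g^{rr} (∂_r g_{rr} + ∂_r g_{rr} - ∂_r g_{rr}) = (1/2)((1 - r^2)^2/4)((16*r/(1 - r^2)^3) + (16*r/(1 - r^2)^3) - (16*r/(1 - r^2)^3)) = 2*r/(1 - r^2)
Γ^r_{θ θ} = (1/2) g^{rr} (∂_θ g_{rθ} + ∂_θ g_{rθ} - ∂_r g_{θθ}) = (1/2)((1 - r^2)^2/4)((0) + (0) - (-8*(r^3 + r)/(r^2 - 1)^3)) = (r^3 + r)/(r^2 - 1)
Γ^θ_{r θ} = (1/2) g^{θθ} (∂_r g_{θθ} + ∂_θ g_{θr} - ∂_θ g_{rθ}) = (1/2)((1 - r^2)^2/(4*r^2))((-8*(r^3 + r)/(r^2 - 1)^3) + (0) - (0)) = (-r^2 - 1)/(r^3 - r)
All other Christoffel symbols are zero.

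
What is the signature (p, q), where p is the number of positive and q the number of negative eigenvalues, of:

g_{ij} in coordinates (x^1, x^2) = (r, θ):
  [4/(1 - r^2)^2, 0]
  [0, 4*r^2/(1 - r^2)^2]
The metric is diagonal, so its eigenvalues are the diagonal entries: 4/(1 - r^2)^2, 4*r^2/(1 - r^2)^2 (at a generic point, where coordinate-dependent entries are positive).
2 positive, 0 negative.
(2, 0) - Riemannian (positive definite)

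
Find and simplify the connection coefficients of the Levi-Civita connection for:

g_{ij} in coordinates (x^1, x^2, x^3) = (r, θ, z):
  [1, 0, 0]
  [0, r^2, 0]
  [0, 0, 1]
Using Γ^k_{ij} = (1/2) g^{km} (∂_i g_{mj} + ∂_j g_{mi} - ∂_m g_{ij}); the metric is diagonal, so only the m = k term contributes.
Non-zero symbols (using the symmetry Γ^k_{ij} = Γ^k_{ji}):
Γ^r_{θ θ} = (1/2) g^{rr} (∂_θ g_{rθ} + ∂_θ g_{rθ} - ∂_r g_{θθ}) = (1/2)(1)((0) + (0) - (2*r)) = -r
Γ^θ_{r θ} = (1/2) g^{θθ} (∂_r g_{θθ} + ∂_θ g_{θr} - ∂_θ g_{rθ}) = (1/2)(1/r^2)((2*r) + (0) - (0)) = 1/r
All other Christoffel symbols are zero.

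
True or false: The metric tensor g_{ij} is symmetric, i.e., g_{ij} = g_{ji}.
By definition the metric is a symmetric bilinear form, g_{ij} = g_{ji}.
True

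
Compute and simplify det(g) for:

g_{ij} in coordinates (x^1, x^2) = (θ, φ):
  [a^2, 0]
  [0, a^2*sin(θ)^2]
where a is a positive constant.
For a 2×2 metric: det(g) = g_{11}·g_{22} - g_{12}·g_{21}
= (a^2)·(a^2*sin(θ)^2) - (0)·(0)
= a^4*sin(θ)^2 - 0
det(g) = a^4*sin(θ)^2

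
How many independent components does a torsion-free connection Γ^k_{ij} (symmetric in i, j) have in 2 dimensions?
Γ^k_{ij} has n choices for the upper index and n(n+1)/2 independent symmetric lower index pairs.
Total = 2 × 2×3/2 = 2 × 3 = 6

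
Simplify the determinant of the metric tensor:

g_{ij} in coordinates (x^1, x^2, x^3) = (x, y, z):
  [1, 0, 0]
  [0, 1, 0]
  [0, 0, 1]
Diagonal metric: det(g) = g_{11}·g_{22}·g_{33}
= (1)·(1)·(1)
det(g) = 1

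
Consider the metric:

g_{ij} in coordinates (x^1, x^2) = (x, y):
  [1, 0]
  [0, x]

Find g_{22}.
With x^1 = x, x^2 = y, g_{22} = g_{yy} is the row-2, column-2 entry of the matrix.
g_{22} = x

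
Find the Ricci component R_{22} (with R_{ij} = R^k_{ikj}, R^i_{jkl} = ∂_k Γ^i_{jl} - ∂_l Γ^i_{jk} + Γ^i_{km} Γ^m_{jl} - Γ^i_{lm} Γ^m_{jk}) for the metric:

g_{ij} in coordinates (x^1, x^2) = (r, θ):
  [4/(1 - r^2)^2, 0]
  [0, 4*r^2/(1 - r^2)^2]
Non-zero Christoffel symbols (Γ^k_{ij} = Γ^k_{ji}):
Γ^r_{r r} = 2*r/(1 - r^2)
Γ^r_{θ θ} = (r^3 + r)/(r^2 - 1)
Γ^θ_{r θ} = (-r^2 - 1)/(r^3 - r)
R^r_{θ r θ} = ∂_r Γ^r_{θ θ} - ∂_θ Γ^r_{θ r} + Γ^r_{r m} Γ^m_{θ θ} - Γ^r_{θ m} Γ^m_{θ r}
  = ((r^4 - 4*r^2 - 1)/(r^2 - 1)^2) - (0) + (-2*r^2*(r^2 + 1)/(r^2 - 1)^2) - (-(r^2 + 1)^2/(r^2 - 1)^2) = -4*r^2/(r^2 - 1)^2
R^θ_{θ θ θ} = 0 (a repeated index in an antisymmetric pair)
R_{θθ} = R^r_{θ r θ} + R^θ_{θ θ θ} = (-4*r^2/(r^2 - 1)^2) + (0) = -4*r^2/(r^2 - 1)^2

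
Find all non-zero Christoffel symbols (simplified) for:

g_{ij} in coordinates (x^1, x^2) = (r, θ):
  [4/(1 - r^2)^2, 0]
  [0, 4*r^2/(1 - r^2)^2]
Using Γ^k_{ij} = (1/2) g^{km} (∂_i g_{mj} + ∂_j g_{mi} - ∂_m g_{ij}); the metric is diagonal, so only the m = k term contributes.
Non-zero symbols (using the symmetry Γ^k_{ij} = Γ^k_{ji}):
Γ^r_{r r} = (1/2) g^{rr} (∂_r g_{rr} + ∂_r g_{rr} - ∂_r g_{rr}) = (1/2)((1 - r^2)^2/4)((16*r/(1 - r^2)^3) + (16*r/(1 - r^2)^3) - (16*r/(1 - r^2)^3)) = 2*r/(1 - r^2)
Γ^r_{θ θ} = (1/2) g^{rr} (∂_θ g_{rθ} + ∂_θ g_{rθ} - ∂_r g_{θθ}) = (1/2)((1 - r^2)^2/4)((0) + (0) - (-8*(r^3 + r)/(r^2 - 1)^3)) = (r^3 + r)/(r^2 - 1)
Γ^θ_{r θ} = (1/2) g^{θθ} (∂_r g_{θθ} + ∂_θ g_{θr} - ∂_θ g_{rθ}) = (1/2)((1 - r^2)^2/(4*r^2))((-8*(r^3 + r)/(r^2 - 1)^3) + (0) - (0)) = (-r^2 - 1)/(r^3 - r)
All other Christoffel symbols are zero.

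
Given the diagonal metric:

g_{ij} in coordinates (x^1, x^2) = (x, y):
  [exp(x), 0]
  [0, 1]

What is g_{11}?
With x^1 = x, x^2 = y, g_{11} = g_{xx} is the row-1, column-1 entry of the matrix.
g_{11} = exp(x)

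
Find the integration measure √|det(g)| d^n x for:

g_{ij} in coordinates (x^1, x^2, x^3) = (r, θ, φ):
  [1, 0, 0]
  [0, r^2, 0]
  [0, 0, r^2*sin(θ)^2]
det(g) = r^4*sin(θ)^2
√|det(g)| = r^2*sin(θ) (taking 0 < θ < π so that |sin(θ)| = sin(θ))
Volume element: dV = r^2*sin(θ) dr dθ dφ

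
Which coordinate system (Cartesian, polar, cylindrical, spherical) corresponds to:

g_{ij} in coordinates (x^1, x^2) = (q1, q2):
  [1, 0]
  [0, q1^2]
The line element ds^2 = dq1^2 + q1^2 dq2^2 is dr^2 + r^2 dθ^2 with q1 = r, q2 = θ.
polar coordinates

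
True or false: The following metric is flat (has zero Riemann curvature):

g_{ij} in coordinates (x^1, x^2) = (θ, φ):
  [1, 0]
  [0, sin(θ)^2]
Non-zero Christoffel symbols:
Γ^θ_{φ φ} = -sin(2*θ)/2
Γ^φ_{θ φ} = 1/tan(θ)
Ricci tensor: R_{θθ} = 1, R_{θφ} = 0, R_{φφ} = sin(θ)^2
The Ricci tensor is non-zero, so the Riemann tensor is non-zero: not flat.
False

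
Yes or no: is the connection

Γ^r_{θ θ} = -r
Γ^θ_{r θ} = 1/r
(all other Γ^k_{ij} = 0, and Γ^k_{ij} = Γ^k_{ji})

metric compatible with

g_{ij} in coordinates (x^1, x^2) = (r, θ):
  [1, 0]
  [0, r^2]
Using ∇_k g_{ij} = ∂_k g_{ij} - Γ^m_{ki} g_{mj} - Γ^m_{kj} g_{im}:
e.g. ∇_r g_{θθ} = (2*r) - (r) - (r) = 0
Every component ∇_k g_{ij} vanishes: the connection is metric compatible.
Yes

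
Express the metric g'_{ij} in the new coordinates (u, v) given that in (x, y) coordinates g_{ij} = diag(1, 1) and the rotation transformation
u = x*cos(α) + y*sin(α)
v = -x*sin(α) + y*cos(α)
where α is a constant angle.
Invert the transformation: x = u*cos(α) - v*sin(α), y = u*sin(α) + v*cos(α)
g'_{ij} = (∂x^k/∂x'^i)(∂x^l/∂x'^j) g_{kl}; with g_{kl} = δ_{kl} this is Σ_k (∂x^k/∂x'^i)(∂x^k/∂x'^j).
Jacobian: ∂x/∂u = cos(α), ∂x/∂v = -sin(α), ∂y/∂u = sin(α), ∂y/∂v = cos(α)
g'_{uu} = (cos(α))(cos(α)) + (sin(α))(sin(α)) = 1
g'_{uv} = (cos(α))(-sin(α)) + (sin(α))(cos(α)) = 0
g'_{vv} = (-sin(α))(-sin(α)) + (cos(α))(cos(α)) = 1
g'_{ij} = diag(1, 1)
The Euclidean metric is invariant under rotations.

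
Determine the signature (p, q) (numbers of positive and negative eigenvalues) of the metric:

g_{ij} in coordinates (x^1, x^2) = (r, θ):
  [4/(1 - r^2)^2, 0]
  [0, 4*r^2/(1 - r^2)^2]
The metric is diagonal, so its eigenvalues are the diagonal entries: 4/(1 - r^2)^2, 4*r^2/(1 - r^2)^2 (at a generic point, where coordinate-dependent entries are positive).
2 positive, 0 negative.
(2, 0) - Riemannian (positive definite)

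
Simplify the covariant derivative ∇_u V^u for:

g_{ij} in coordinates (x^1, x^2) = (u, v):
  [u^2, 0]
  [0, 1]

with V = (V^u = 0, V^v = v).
Non-zero Christoffel symbols:
Γ^u_{u u} = 1/u
∇_u V^u = ∂_u V^u + Γ^u_{u j} V^j
  = (0) + (1/u)(0) + (0)(v)
  = 0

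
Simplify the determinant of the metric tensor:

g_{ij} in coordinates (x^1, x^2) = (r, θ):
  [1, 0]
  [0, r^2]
For a 2×2 metric: det(g) = g_{11}·g_{22} - g_{12}·g_{21}
= (1)·(r^2) - (0)·(0)
= r^2 - 0
det(g) = r^2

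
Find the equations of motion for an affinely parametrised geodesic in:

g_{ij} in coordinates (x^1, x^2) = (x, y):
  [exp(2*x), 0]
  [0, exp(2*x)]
Geodesic equation: d^2x^k/dλ^2 + Γ^k_{ij} (dx^i/dλ)(dx^j/dλ) = 0.
Non-zero Christoffel symbols:
Γ^x_{x x} = 1
Γ^x_{y y} = -1
Γ^y_{x y} = 1
Substituting (the symmetric pair Γ^k_{ij}, Γ^k_{ji} combines into a factor 2):
d^2x/dλ^2 + (dx/dλ)^2 - (dy/dλ)^2 = 0
d^2y/dλ^2 + 2 (dx/dλ)(dy/dλ) = 0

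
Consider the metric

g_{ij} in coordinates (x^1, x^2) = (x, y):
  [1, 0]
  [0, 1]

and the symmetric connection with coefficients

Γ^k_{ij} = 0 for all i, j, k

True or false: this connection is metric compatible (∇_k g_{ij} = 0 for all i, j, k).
Using ∇_k g_{ij} = ∂_k g_{ij} - Γ^m_{ki} g_{mj} - Γ^m_{kj} g_{im}:
e.g. ∇_x g_{xx} = (0) - (0) - (0) = 0
Every component ∇_k g_{ij} vanishes: the connection is metric compatible.
True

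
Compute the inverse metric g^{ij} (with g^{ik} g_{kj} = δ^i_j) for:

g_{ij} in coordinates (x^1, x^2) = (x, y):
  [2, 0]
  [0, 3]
The metric is diagonal, so g^{ij} is diagonal with entries 1/g_{ii}: diag(1/2, 1/3).
g^{ij}:
  [1/2, 0]
  [0, 1/3]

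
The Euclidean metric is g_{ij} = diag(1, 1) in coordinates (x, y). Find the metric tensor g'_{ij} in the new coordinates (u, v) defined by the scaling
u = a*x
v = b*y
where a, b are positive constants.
Invert the transformation: x = u/a, y = v/b
g'_{ij} = (∂x^k/∂x'^i)(∂x^l/∂x'^j) g_{kl}; with g_{kl} = δ_{kl} this is Σ_k (∂x^k/∂x'^i)(∂x^k/∂x'^j).
Jacobian: ∂x/∂u = 1/a, ∂x/∂v = 0, ∂y/∂u = 0, ∂y/∂v = 1/b
g'_{uu} = (1/a)(1/a) + (0)(0) = 1/a^2
g'_{uv} = (1/a)(0) + (0)(1/b) = 0
g'_{vv} = (0)(0) + (1/b)(1/b) = 1/b^2
g'_{ij} = diag(1/a^2, 1/b^2)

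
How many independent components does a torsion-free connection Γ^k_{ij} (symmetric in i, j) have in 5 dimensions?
Γ^k_{ij} has n choices for the upper index and n(n+1)/2 independent symmetric lower index pairs.
Total = 5 × 5×6/2 = 5 × 15 = 75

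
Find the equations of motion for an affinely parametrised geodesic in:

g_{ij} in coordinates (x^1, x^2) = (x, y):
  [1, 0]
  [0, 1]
Geodesic equation: d^2x^k/dλ^2 + Γ^k_{ij} (dx^i/dλ)(dx^j/dλ) = 0.
All Christoffel symbols vanish, so the geodesics are straight lines:
d^2x/dλ^2 = 0
d^2y/dλ^2 = 0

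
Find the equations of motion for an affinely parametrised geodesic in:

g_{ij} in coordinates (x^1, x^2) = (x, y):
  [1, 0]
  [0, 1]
Geodesic equation: d^2x^k/dλ^2 + Γ^k_{ij} (dx^i/dλ)(dx^j/dλ) = 0.
All Christoffel symbols vanish, so the geodesics are straight lines:
d^2x/dλ^2 = 0
d^2y/dλ^2 = 0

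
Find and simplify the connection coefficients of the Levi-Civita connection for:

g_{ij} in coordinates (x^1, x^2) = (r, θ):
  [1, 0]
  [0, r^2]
Using Γ^k_{ij} = (1/2) g^{km} (∂_i g_{mj} + ∂_j g_{mi} - ∂_m g_{ij}); the metric is diagonal, so only the m = k term contributes.
Non-zero symbols (using the symmetry Γ^k_{ij} = Γ^k_{ji}):
Γ^r_{θ θ} = (1/2) g^{rr} (∂_θ g_{rθ} + ∂_θ g_{rθ} - ∂_r g_{θθ}) = (1/2)(1)((0) + (0) - (2*r)) = -r
Γ^θ_{r θ} = (1/2) g^{θθ} (∂_r g_{θθ} + ∂_θ g_{θr} - ∂_θ g_{rθ}) = (1/2)(1/r^2)((2*r) + (0) - (0)) = 1/r
All other Christoffel symbols are zero.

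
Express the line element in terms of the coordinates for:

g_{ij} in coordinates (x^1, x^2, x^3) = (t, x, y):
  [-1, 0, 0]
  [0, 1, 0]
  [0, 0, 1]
ds^2 = g_{ij} dx^i dx^j; only the non-zero components contribute.
ds^2 = -dt^2 + dx^2 + dy^2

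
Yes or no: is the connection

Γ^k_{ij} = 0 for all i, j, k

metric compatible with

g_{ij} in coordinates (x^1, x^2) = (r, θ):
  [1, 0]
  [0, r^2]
Using ∇_k g_{ij} = ∂_k g_{ij} - Γ^m_{ki} g_{mj} - Γ^m_{kj} g_{im}:
∇_r g_{θθ} = (2*r) - (0) - (0) = 2*r ≠ 0
So the connection is not metric compatible (it is not the Levi-Civita connection).
No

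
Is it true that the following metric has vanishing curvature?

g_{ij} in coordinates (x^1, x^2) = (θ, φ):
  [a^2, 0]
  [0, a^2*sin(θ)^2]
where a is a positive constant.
Non-zero Christoffel symbols:
Γ^θ_{φ φ} = -sin(2*θ)/2
Γ^φ_{θ φ} = 1/tan(θ)
Ricci tensor: R_{θθ} = 1, R_{θφ} = 0, R_{φφ} = sin(θ)^2
The Ricci tensor is non-zero, so the Riemann tensor is non-zero: not flat.
No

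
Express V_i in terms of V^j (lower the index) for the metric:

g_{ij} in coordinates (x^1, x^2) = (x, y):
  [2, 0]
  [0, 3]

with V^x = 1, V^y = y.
V_i = g_{ij} V^j:
V_x = (2)(1) + (0)(y) = 2
V_y = (0)(1) + (3)(y) = 3*y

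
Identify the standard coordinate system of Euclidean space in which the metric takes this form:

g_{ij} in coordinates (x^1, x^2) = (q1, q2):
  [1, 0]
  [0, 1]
All components are constant and the metric is the identity, i.e. orthonormal rectilinear coordinates.
Cartesian (2D) coordinates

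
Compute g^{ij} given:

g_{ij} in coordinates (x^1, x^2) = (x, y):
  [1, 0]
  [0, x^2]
The metric is diagonal, so g^{ij} is diagonal with entries 1/g_{ii}: diag(1, 1/(x^2)).
g^{ij}:
  [1, 0]
  [0, 1/x^2]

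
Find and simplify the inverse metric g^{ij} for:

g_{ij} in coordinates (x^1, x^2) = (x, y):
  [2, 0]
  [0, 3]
The metric is diagonal, so g^{ij} is diagonal with entries 1/g_{ii}: diag(1/2, 1/3).
g^{ij}:
  [1/2, 0]
  [0, 1/3]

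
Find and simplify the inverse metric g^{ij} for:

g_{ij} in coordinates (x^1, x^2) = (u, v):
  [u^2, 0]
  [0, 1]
The metric is diagonal, so g^{ij} is diagonal with entries 1/g_{ii}: diag(1/(u^2), 1).
g^{ij}:
  [1/u^2, 0]
  [0, 1]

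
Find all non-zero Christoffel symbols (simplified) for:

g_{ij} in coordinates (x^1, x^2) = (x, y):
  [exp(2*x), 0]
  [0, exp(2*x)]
Using Γ^k_{ij} = (1/2) g^{km} (∂_i g_{mj} + ∂_j g_{mi} - ∂_m g_{ij}); the metric is diagonal, so only the m = k term contributes.
Non-zero symbols (using the symmetry Γ^k_{ij} = Γ^k_{ji}):
Γ^x_{x x} = (1/2) g^{xx} (∂_x g_{xx} + ∂_x g_{xx} - ∂_x g_{xx}) = (1/2)(exp(-2*x))((2*exp(2*x)) + (2*exp(2*x)) - (2*exp(2*x))) = 1
Γ^x_{y y} = (1/2) g^{xx} (∂_y g_{xy} + ∂_y g_{xy} - ∂_x g_{yy}) = (1/2)(exp(-2*x))((0) + (0) - (2*exp(2*x))) = -1
Γ^y_{x y} = (1/2) g^{yy} (∂_x g_{yy} + ∂_y g_{yx} - ∂_y g_{xy}) = (1/2)(exp(-2*x))((2*exp(2*x)) + (0) - (0)) = 1
All other Christoffel symbols are zero.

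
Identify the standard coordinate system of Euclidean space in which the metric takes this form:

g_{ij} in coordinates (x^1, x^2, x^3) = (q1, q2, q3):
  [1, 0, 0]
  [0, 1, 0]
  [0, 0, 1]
All components are constant and the metric is the identity, i.e. orthonormal rectilinear coordinates.
Cartesian (3D) coordinates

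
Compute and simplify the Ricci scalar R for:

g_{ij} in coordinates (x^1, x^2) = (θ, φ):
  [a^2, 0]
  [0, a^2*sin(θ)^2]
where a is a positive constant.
Non-zero Christoffel symbols (Γ^k_{ij} = Γ^k_{ji}):
Γ^θ_{φ φ} = -sin(2*θ)/2
Γ^φ_{θ φ} = 1/tan(θ)
Ricci tensor (R_{ij} = R^k_{ikj}): R_{θθ} = 1, R_{θφ} = 0, R_{φφ} = sin(θ)^2
Inverse metric: g^{θθ} = 1/a^2, g^{φφ} = 1/(a^2*sin(θ)^2)
R = g^{ij} R_{ij} = (1/a^2)(1) + (1/(a^2*sin(θ)^2))(sin(θ)^2) = 2/a^2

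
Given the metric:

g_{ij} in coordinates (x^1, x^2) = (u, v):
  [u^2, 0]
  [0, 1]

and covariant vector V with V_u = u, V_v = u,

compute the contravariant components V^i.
Inverse metric (diagonal): g^{uu} = 1/u^2, g^{vv} = 1
V^i = g^{ij} V_j:
V^u = (1/u^2)(u) + (0)(u) = 1/u
V^v = (0)(u) + (1)(u) = u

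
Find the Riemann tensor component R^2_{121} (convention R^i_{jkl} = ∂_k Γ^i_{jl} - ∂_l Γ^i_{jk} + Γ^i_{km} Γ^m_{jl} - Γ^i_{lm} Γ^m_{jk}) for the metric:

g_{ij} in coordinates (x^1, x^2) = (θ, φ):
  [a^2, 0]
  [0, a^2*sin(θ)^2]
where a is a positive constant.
Non-zero Christoffel symbols (Γ^k_{ij} = Γ^k_{ji}):
Γ^θ_{φ φ} = -sin(2*θ)/2
Γ^φ_{θ φ} = 1/tan(θ)
R^φ_{θ φ θ} = ∂_φ Γ^φ_{θ θ} - ∂_θ Γ^φ_{θ φ} + Γ^φ_{φ m} Γ^m_{θ θ} - Γ^φ_{θ m} Γ^m_{θ φ}
  = (0) - (-1/sin(θ)^2) + (0) - (1/tan(θ)^2) = 1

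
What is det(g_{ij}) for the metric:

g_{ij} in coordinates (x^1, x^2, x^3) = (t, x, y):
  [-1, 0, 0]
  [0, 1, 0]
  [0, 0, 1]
Diagonal metric: det(g) = g_{11}·g_{22}·g_{33}
= (-1)·(1)·(1)
det(g) = -1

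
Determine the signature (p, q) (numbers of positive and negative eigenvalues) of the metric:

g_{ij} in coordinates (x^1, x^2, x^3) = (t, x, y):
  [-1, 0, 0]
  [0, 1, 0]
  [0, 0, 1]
The metric is diagonal, so its eigenvalues are the diagonal entries: -1, 1, 1 (at a generic point, where coordinate-dependent entries are positive).
2 positive, 1 negative.
(2, 1) - Lorentzian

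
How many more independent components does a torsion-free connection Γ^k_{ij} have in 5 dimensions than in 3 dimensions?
Independent components in n dimensions: n × n(n+1)/2 = n^2(n+1)/2.
5D: 5 × 15 = 75
3D: 3 × 6 = 18
Difference = 75 - 18 = 57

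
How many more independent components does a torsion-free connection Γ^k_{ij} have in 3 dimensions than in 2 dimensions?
Independent components in n dimensions: n × n(n+1)/2 = n^2(n+1)/2.
3D: 3 × 6 = 18
2D: 2 × 3 = 6
Difference = 18 - 6 = 12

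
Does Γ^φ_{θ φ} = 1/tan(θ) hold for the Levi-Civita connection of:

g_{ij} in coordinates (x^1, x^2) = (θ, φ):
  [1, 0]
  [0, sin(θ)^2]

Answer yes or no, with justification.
Γ^φ_{θ φ} = (1/2) g^{φφ} (∂_θ g_{φφ} + ∂_φ g_{φθ} - ∂_φ g_{θφ}) = (1/2)(1/sin(θ)^2)((sin(2*θ)) + (0) - (0)) = 1/tan(θ)
This equals the proposed value 1/tan(θ).
Yes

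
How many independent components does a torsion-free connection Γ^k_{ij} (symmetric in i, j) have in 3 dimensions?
Γ^k_{ij} has n choices for the upper index and n(n+1)/2 independent symmetric lower index pairs.
Total = 3 × 3×4/2 = 3 × 6 = 18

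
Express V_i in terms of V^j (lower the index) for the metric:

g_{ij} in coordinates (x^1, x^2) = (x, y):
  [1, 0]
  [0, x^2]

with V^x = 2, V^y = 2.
V_i = g_{ij} V^j:
V_x = (1)(2) + (0)(2) = 2
V_y = (0)(2) + (x^2)(2) = 2*x^2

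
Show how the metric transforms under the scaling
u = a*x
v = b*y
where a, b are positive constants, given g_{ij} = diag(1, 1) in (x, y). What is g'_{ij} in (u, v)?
Invert the transformation: x = u/a, y = v/b
g'_{ij} = (∂x^k/∂x'^i)(∂x^l/∂x'^j) g_{kl}; with g_{kl} = δ_{kl} this is Σ_k (∂x^k/∂x'^i)(∂x^k/∂x'^j).
Jacobian: ∂x/∂u = 1/a, ∂x/∂v = 0, ∂y/∂u = 0, ∂y/∂v = 1/b
g'_{uu} = (1/a)(1/a) + (0)(0) = 1/a^2
g'_{uv} = (1/a)(0) + (0)(1/b) = 0
g'_{vv} = (0)(0) + (1/b)(1/b) = 1/b^2
g'_{ij} = diag(1/a^2, 1/b^2)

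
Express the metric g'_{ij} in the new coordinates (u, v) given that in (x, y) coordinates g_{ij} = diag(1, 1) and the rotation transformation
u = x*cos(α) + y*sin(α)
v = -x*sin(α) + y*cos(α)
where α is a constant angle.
Invert the transformation: x = u*cos(α) - v*sin(α), y = u*sin(α) + v*cos(α)
g'_{ij} = (∂x^k/∂x'^i)(∂x^l/∂x'^j) g_{kl}; with g_{kl} = δ_{kl} this is Σ_k (∂x^k/∂x'^i)(∂x^k/∂x'^j).
Jacobian: ∂x/∂u = cos(α), ∂x/∂v = -sin(α), ∂y/∂u = sin(α), ∂y/∂v = cos(α)
g'_{uu} = (cos(α))(cos(α)) + (sin(α))(sin(α)) = 1
g'_{uv} = (cos(α))(-sin(α)) + (sin(α))(cos(α)) = 0
g'_{vv} = (-sin(α))(-sin(α)) + (cos(α))(cos(α)) = 1
g'_{ij} = diag(1, 1)
The Euclidean metric is invariant under rotations.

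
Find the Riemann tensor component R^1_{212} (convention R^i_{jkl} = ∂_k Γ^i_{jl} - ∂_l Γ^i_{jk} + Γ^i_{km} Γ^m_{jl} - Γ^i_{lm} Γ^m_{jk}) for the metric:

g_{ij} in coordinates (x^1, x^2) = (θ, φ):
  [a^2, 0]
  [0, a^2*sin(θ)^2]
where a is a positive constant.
Non-zero Christoffel symbols (Γ^k_{ij} = Γ^k_{ji}):
Γ^θ_{φ φ} = -sin(2*θ)/2
Γ^φ_{θ φ} = 1/tan(θ)
R^θ_{φ θ φ} = ∂_θ Γ^θ_{φ φ} - ∂_φ Γ^θ_{φ θ} + Γ^θ_{θ m} Γ^m_{φ φ} - Γ^θ_{φ m} Γ^m_{φ θ}
  = (-cos(2*θ)) - (0) + (0) - (-cos(θ)^2) = sin(θ)^2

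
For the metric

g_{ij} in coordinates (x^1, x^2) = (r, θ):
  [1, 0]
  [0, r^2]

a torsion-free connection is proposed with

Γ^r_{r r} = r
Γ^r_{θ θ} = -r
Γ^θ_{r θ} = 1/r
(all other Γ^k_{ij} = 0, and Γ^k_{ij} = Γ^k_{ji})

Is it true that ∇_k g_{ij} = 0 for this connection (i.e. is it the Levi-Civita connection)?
Using ∇_k g_{ij} = ∂_k g_{ij} - Γ^m_{ki} g_{mj} - Γ^m_{kj} g_{im}:
∇_r g_{rr} = (0) - (r) - (r) = -2*r ≠ 0
So the connection is not metric compatible (it is not the Levi-Civita connection).
No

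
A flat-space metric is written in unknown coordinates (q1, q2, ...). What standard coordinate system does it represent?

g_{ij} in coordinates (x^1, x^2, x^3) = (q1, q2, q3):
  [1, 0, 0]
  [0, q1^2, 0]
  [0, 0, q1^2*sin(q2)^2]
The line element ds^2 = dq1^2 + q1^2 dq2^2 + q1^2 sin(q2)^2 dq3^2 is dr^2 + r^2 dθ^2 + r^2 sin(θ)^2 dφ^2 with q1 = r, q2 = θ, q3 = φ.
spherical coordinates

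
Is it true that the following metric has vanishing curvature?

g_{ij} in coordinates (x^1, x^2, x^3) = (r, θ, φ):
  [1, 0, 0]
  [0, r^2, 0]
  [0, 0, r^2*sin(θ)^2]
Non-zero Christoffel symbols:
Γ^r_{θ θ} = -r
Γ^r_{φ φ} = -r*sin(θ)^2
Γ^θ_{r θ} = 1/r
Γ^θ_{φ φ} = -sin(2*θ)/2
Γ^φ_{r φ} = 1/r
Γ^φ_{θ φ} = 1/tan(θ)
Ricci tensor: R_{rr} = 0, R_{rθ} = 0, R_{rφ} = 0, R_{θθ} = 0, R_{θφ} = 0, R_{φφ} = 0
All R_{ij} vanish; in 3 dimensions the Riemann tensor is fully determined by the Ricci tensor, so R^i_{jkl} = 0: the metric is flat (curvilinear coordinates on flat space).
Yes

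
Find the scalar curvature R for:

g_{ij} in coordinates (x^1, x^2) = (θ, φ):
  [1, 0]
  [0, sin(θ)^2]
Non-zero Christoffel symbols (Γ^k_{ij} = Γ^k_{ji}):
Γ^θ_{φ φ} = -sin(2*θ)/2
Γ^φ_{θ φ} = 1/tan(θ)
Ricci tensor (R_{ij} = R^k_{ikj}): R_{θθ} = 1, R_{θφ} = 0, R_{φφ} = sin(θ)^2
Inverse metric: g^{θθ} = 1, g^{φφ} = 1/sin(θ)^2
R = g^{ij} R_{ij} = (1)(1) + (1/sin(θ)^2)(sin(θ)^2) = 2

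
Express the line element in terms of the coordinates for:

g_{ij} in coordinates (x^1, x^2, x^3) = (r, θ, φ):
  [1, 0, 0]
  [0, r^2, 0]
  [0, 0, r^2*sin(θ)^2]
ds^2 = g_{ij} dx^i dx^j; only the non-zero components contribute.
ds^2 = dr^2 + r^2 dθ^2 + r^2*sin(θ)^2 dφ^2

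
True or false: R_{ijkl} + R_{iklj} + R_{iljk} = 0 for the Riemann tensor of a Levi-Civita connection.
This is the first (algebraic) Bianchi identity.
True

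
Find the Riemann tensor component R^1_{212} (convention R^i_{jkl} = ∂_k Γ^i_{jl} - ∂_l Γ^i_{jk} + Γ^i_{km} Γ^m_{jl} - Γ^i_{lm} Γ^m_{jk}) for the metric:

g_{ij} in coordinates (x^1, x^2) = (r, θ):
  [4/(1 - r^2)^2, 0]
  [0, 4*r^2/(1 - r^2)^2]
Non-zero Christoffel symbols (Γ^k_{ij} = Γ^k_{ji}):
Γ^r_{r r} = 2*r/(1 - r^2)
Γ^r_{θ θ} = (r^3 + r)/(r^2 - 1)
Γ^θ_{r θ} = (-r^2 - 1)/(r^3 - r)
R^r_{θ r θ} = ∂_r Γ^r_{θ θ} - ∂_θ Γ^r_{θ r} + Γ^r_{r m} Γ^m_{θ θ} - Γ^r_{θ m} Γ^m_{θ r}
  = ((r^4 - 4*r^2 - 1)/(r^2 - 1)^2) - (0) + (-2*r^2*(r^2 + 1)/(r^2 - 1)^2) - (-(r^2 + 1)^2/(r^2 - 1)^2) = -4*r^2/(r^2 - 1)^2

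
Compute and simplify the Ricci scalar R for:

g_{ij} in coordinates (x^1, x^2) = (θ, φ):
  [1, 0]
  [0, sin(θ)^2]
Non-zero Christoffel symbols (Γ^k_{ij} = Γ^k_{ji}):
Γ^θ_{φ φ} = -sin(2*θ)/2
Γ^φ_{θ φ} = 1/tan(θ)
Ricci tensor (R_{ij} = R^k_{ikj}): R_{θθ} = 1, R_{θφ} = 0, R_{φφ} = sin(θ)^2
Inverse metric: g^{θθ} = 1, g^{φφ} = 1/sin(θ)^2
R = g^{ij} R_{ij} = (1)(1) + (1/sin(θ)^2)(sin(θ)^2) = 2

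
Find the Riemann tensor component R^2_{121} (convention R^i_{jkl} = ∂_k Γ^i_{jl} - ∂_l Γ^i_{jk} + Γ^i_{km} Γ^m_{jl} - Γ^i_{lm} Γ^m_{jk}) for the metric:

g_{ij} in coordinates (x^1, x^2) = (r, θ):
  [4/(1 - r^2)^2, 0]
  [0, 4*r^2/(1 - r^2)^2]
Non-zero Christoffel symbols (Γ^k_{ij} = Γ^k_{ji}):
Γ^r_{r r} = 2*r/(1 - r^2)
Γ^r_{θ θ} = (r^3 + r)/(r^2 - 1)
Γ^θ_{r θ} = (-r^2 - 1)/(r^3 - r)
R^θ_{r θ r} = ∂_θ Γ^θ_{r r} - ∂_r Γ^θ_{r θ} + Γ^θ_{θ m} Γ^m_{r r} - Γ^θ_{r m} Γ^m_{r θ}
  = (0) - ((r^4 + 4*r^2 - 1)/(r^3 - r)^2) + (2*(r^2 + 1)/(r^2 - 1)^2) - ((r^2 + 1)^2/(r^3 - r)^2) = -4/(r^2 - 1)^2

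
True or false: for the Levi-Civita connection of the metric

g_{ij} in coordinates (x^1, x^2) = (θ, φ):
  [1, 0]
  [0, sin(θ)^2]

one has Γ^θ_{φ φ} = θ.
Γ^θ_{φ φ} = (1/2) g^{θθ} (∂_φ g_{θφ} + ∂_φ g_{θφ} - ∂_θ g_{φφ}) = (1/2)(1)((0) + (0) - (sin(2*θ))) = -sin(2*θ)/2
This differs from the proposed value θ.
False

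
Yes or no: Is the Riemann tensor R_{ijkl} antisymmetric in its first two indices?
R_{ijkl} = -R_{jikl} (follows from metric compatibility).
Yes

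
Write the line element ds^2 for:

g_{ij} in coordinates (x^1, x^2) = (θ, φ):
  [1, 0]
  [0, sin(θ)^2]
ds^2 = g_{ij} dx^i dx^j; only the non-zero components contribute.
ds^2 = dθ^2 + sin(θ)^2 dφ^2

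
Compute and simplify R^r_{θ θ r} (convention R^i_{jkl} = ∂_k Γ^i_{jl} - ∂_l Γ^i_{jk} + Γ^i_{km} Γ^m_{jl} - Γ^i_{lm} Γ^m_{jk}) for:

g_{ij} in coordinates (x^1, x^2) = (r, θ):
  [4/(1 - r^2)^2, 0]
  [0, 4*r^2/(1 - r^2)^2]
Non-zero Christoffel symbols (Γ^k_{ij} = Γ^k_{ji}):
Γ^r_{r r} = 2*r/(1 - r^2)
Γ^r_{θ θ} = (r^3 + r)/(r^2 - 1)
Γ^θ_{r θ} = (-r^2 - 1)/(r^3 - r)
R^r_{θ θ r} = ∂_θ Γ^r_{θ r} - ∂_r Γ^r_{θ θ} + Γ^r_{θ m} Γ^m_{θ r} - Γ^r_{r m} Γ^m_{θ θ}
  = (0) - ((r^4 - 4*r^2 - 1)/(r^2 - 1)^2) + (-(r^2 + 1)^2/(r^2 - 1)^2) - (-2*r^2*(r^2 + 1)/(r^2 - 1)^2) = 4*r^2/(r^2 - 1)^2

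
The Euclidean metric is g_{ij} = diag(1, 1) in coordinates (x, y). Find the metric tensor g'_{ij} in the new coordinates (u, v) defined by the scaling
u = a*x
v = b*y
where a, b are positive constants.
Invert the transformation: x = u/a, y = v/b
g'_{ij} = (∂x^k/∂x'^i)(∂x^l/∂x'^j) g_{kl}; with g_{kl} = δ_{kl} this is Σ_k (∂x^k/∂x'^i)(∂x^k/∂x'^j).
Jacobian: ∂x/∂u = 1/a, ∂x/∂v = 0, ∂y/∂u = 0, ∂y/∂v = 1/b
g'_{uu} = (1/a)(1/a) + (0)(0) = 1/a^2
g'_{uv} = (1/a)(0) + (0)(1/b) = 0
g'_{vv} = (0)(0) + (1/b)(1/b) = 1/b^2
g'_{ij} = diag(1/a^2, 1/b^2)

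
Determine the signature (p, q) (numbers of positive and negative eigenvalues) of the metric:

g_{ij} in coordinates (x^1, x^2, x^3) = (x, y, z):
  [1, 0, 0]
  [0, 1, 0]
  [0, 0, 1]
The metric is diagonal, so its eigenvalues are the diagonal entries: 1, 1, 1 (at a generic point, where coordinate-dependent entries are positive).
3 positive, 0 negative.
(3, 0) - Riemannian (positive definite)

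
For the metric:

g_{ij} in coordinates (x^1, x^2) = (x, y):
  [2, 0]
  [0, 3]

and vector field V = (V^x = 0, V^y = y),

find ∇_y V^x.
All Christoffel symbols are zero.
∇_y V^x = ∂_y V^x + Γ^x_{y j} V^j
  = (0) + (0)(0) + (0)(y)
  = 0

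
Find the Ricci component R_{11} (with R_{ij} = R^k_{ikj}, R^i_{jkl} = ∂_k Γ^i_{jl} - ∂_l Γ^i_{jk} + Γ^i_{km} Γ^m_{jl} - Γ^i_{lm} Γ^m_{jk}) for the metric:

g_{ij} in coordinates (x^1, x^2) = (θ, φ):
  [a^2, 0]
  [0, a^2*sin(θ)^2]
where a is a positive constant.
Non-zero Christoffel symbols (Γ^k_{ij} = Γ^k_{ji}):
Γ^θ_{φ φ} = -sin(2*θ)/2
Γ^φ_{θ φ} = 1/tan(θ)
R^θ_{θ θ θ} = 0 (a repeated index in an antisymmetric pair)
R^φ_{θ φ θ} = ∂_φ Γ^φ_{θ θ} - ∂_θ Γ^φ_{θ φ} + Γ^φ_{φ m} Γ^m_{θ θ} - Γ^φ_{θ m} Γ^m_{θ φ}
  = (0) - (-1/sin(θ)^2) + (0) - (1/tan(θ)^2) = 1
R_{θθ} = R^θ_{θ θ θ} + R^φ_{θ φ θ} = (0) + (1) = 1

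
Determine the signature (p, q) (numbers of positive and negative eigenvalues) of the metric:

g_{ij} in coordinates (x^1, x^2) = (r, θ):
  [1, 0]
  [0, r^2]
The metric is diagonal, so its eigenvalues are the diagonal entries: 1, r^2 (at a generic point, where coordinate-dependent entries are positive).
2 positive, 0 negative.
(2, 0) - Riemannian (positive definite)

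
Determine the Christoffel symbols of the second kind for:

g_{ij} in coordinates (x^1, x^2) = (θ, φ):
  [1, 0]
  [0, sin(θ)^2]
Using Γ^k_{ij} = (1/2) g^{km} (∂_i g_{mj} + ∂_j g_{mi} - ∂_m g_{ij}); the metric is diagonal, so only the m = k term contributes.
Non-zero symbols (using the symmetry Γ^k_{ij} = Γ^k_{ji}):
Γ^θ_{φ φ} = (1/2) g^{θθ} (∂_φ g_{θφ} + ∂_φ g_{θφ} - ∂_θ g_{φφ}) = (1/2)(1)((0) + (0) - (sin(2*θ))) = -sin(2*θ)/2
Γ^φ_{θ φ} = (1/2) g^{φφ} (∂_θ g_{φφ} + ∂_φ g_{φθ} - ∂_φ g_{θφ}) = (1/2)(1/sin(θ)^2)((sin(2*θ)) + (0) - (0)) = 1/tan(θ)
All other Christoffel symbols are zero.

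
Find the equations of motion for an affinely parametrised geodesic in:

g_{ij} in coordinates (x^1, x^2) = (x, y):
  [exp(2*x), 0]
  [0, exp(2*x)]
Geodesic equation: d^2x^k/dλ^2 + Γ^k_{ij} (dx^i/dλ)(dx^j/dλ) = 0.
Non-zero Christoffel symbols:
Γ^x_{x x} = 1
Γ^x_{y y} = -1
Γ^y_{x y} = 1
Substituting (the symmetric pair Γ^k_{ij}, Γ^k_{ji} combines into a factor 2):
d^2x/dλ^2 + (dx/dλ)^2 - (dy/dλ)^2 = 0
d^2y/dλ^2 + 2 (dx/dλ)(dy/dλ) = 0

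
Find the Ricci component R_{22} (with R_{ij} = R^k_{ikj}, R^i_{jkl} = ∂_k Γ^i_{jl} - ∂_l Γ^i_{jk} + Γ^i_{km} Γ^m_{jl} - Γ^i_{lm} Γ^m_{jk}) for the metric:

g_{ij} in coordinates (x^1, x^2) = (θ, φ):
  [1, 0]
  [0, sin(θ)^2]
Non-zero Christoffel symbols (Γ^k_{ij} = Γ^k_{ji}):
Γ^θ_{φ φ} = -sin(2*θ)/2
Γ^φ_{θ φ} = 1/tan(θ)
R^θ_{φ θ φ} = ∂_θ Γ^θ_{φ φ} - ∂_φ Γ^θ_{φ θ} + Γ^θ_{θ m} Γ^m_{φ φ} - Γ^θ_{φ m} Γ^m_{φ θ}
  = (-cos(2*θ)) - (0) + (0) - (-cos(θ)^2) = sin(θ)^2
R^φ_{φ φ φ} = 0 (a repeated index in an antisymmetric pair)
R_{φφ} = R^θ_{φ θ φ} + R^φ_{φ φ φ} = (sin(θ)^2) + (0) = sin(θ)^2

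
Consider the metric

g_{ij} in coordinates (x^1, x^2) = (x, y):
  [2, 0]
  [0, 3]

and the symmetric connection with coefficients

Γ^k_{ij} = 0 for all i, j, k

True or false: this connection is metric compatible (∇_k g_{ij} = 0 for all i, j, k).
Using ∇_k g_{ij} = ∂_k g_{ij} - Γ^m_{ki} g_{mj} - Γ^m_{kj} g_{im}:
e.g. ∇_x g_{xx} = (0) - (0) - (0) = 0
Every component ∇_k g_{ij} vanishes: the connection is metric compatible.
True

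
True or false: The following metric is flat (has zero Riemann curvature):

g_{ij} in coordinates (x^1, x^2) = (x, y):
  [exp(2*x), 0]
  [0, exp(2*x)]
Non-zero Christoffel symbols:
Γ^x_{x x} = 1
Γ^x_{y y} = -1
Γ^y_{x y} = 1
Ricci tensor: R_{xx} = 0, R_{xy} = 0, R_{yy} = 0
All R_{ij} vanish; in 2 dimensions the Riemann tensor is fully determined by the Ricci tensor, so R^i_{jkl} = 0: the metric is flat (curvilinear coordinates on flat space).
True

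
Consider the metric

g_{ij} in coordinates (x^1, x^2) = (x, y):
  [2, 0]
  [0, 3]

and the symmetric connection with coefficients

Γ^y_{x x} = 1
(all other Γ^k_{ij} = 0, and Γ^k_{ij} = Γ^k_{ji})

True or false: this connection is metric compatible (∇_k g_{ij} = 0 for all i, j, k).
Using ∇_k g_{ij} = ∂_k g_{ij} - Γ^m_{ki} g_{mj} - Γ^m_{kj} g_{im}:
∇_x g_{xy} = (0) - (3) - (0) = -3 ≠ 0
So the connection is not metric compatible (it is not the Levi-Civita connection).
False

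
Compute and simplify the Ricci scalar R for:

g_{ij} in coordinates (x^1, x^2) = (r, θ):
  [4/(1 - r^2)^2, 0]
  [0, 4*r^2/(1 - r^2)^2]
Non-zero Christoffel symbols (Γ^k_{ij} = Γ^k_{ji}):
Γ^r_{r r} = 2*r/(1 - r^2)
Γ^r_{θ θ} = (r^3 + r)/(r^2 - 1)
Γ^θ_{r θ} = (-r^2 - 1)/(r^3 - r)
Ricci tensor (R_{ij} = R^k_{ikj}): R_{rr} = -4/(r^2 - 1)^2, R_{rθ} = 0, R_{θθ} = -4*r^2/(r^2 - 1)^2
Inverse metric: g^{rr} = (1 - r^2)^2/4, g^{θθ} = (1 - r^2)^2/(4*r^2)
R = g^{ij} R_{ij} = ((1 - r^2)^2/4)(-4/(r^2 - 1)^2) + ((1 - r^2)^2/(4*r^2))(-4*r^2/(r^2 - 1)^2) = -2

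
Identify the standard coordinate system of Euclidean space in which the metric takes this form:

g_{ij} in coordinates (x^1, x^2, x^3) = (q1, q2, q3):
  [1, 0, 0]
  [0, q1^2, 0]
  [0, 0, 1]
The line element ds^2 = dq1^2 + q1^2 dq2^2 + dq3^2 is dr^2 + r^2 dθ^2 + dz^2 with q1 = r, q2 = θ, q3 = z.
cylindrical coordinates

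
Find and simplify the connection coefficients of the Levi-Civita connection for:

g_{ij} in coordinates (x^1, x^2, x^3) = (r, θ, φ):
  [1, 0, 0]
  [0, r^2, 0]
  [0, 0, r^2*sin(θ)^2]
Using Γ^k_{ij} = (1/2) g^{km} (∂_i g_{mj} + ∂_j g_{mi} - ∂_m g_{ij}); the metric is diagonal, so only the m = k term contributes.
Non-zero symbols (using the symmetry Γ^k_{ij} = Γ^k_{ji}):
Γ^r_{θ θ} = (1/2) g^{rr} (∂_θ g_{rθ} + ∂_θ g_{rθ} - ∂_r g_{θθ}) = (1/2)(1)((0) + (0) - (2*r)) = -r
Γ^r_{φ φ} = (1/2) g^{rr} (∂_φ g_{rφ} + ∂_φ g_{rφ} - ∂_r g_{φφ}) = (1/2)(1)((0) + (0) - (2*r*sin(θ)^2)) = -r*sin(θ)^2
Γ^θ_{r θ} = (1/2) g^{θθ} (∂_r g_{θθ} + ∂_θ g_{θr} - ∂_θ g_{rθ}) = (1/2)(1/r^2)((2*r) + (0) - (0)) = 1/r
Γ^θ_{φ φ} = (1/2) g^{θθ} (∂_φ g_{θφ} + ∂_φ g_{θφ} - ∂_θ g_{φφ}) = (1/2)(1/r^2)((0) + (0) - (r^2*sin(2*θ))) = -sin(2*θ)/2
Γ^φ_{r φ} = (1/2) g^{φφ} (∂_r g_{φφ} + ∂_φ g_{φr} - ∂_φ g_{rφ}) = (1/2)(1/(r^2*sin(θ)^2))((2*r*sin(θ)^2) + (0) - (0)) = 1/r
Γ^φ_{θ φ} = (1/2) g^{φφ} (∂_θ g_{φφ} + ∂_φ g_{φθ} - ∂_φ g_{θφ}) = (1/2)(1/(r^2*sin(θ)^2))((r^2*sin(2*θ)) + (0) - (0)) = 1/tan(θ)
All other Christoffel symbols are zero.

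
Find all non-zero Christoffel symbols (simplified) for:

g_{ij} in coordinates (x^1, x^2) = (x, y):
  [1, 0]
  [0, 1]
Using Γ^k_{ij} = (1/2) g^{km} (∂_i g_{mj} + ∂_j g_{mi} - ∂_m g_{ij}); the metric is diagonal, so only the m = k term contributes.
Every metric component is constant, so all ∂_m g_{ij} = 0 and every Christoffel symbol vanishes.
All Christoffel symbols are zero.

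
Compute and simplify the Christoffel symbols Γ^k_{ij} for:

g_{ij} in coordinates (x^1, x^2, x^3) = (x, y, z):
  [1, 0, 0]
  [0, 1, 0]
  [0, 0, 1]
Using Γ^k_{ij} = (1/2) g^{km} (∂_i g_{mj} + ∂_j g_{mi} - ∂_m g_{ij}); the metric is diagonal, so only the m = k term contributes.
Every metric component is constant, so all ∂_m g_{ij} = 0 and every Christoffel symbol vanishes.
All Christoffel symbols are zero.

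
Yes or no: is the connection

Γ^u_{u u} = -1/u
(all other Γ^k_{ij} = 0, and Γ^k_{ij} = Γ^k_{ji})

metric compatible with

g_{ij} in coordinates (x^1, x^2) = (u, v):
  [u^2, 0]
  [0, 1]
Using ∇_k g_{ij} = ∂_k g_{ij} - Γ^m_{ki} g_{mj} - Γ^m_{kj} g_{im}:
∇_u g_{uu} = (2*u) - (-u) - (-u) = 4*u ≠ 0
So the connection is not metric compatible (it is not the Levi-Civita connection).
No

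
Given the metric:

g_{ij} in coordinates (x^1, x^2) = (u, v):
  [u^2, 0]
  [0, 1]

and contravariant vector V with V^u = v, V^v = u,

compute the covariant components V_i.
V_i = g_{ij} V^j:
V_u = (u^2)(v) + (0)(u) = u^2*v
V_v = (0)(v) + (1)(u) = u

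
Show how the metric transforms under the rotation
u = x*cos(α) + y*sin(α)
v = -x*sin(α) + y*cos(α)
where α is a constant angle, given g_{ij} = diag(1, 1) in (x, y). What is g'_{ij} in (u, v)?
Invert the transformation: x = u*cos(α) - v*sin(α), y = u*sin(α) + v*cos(α)
g'_{ij} = (∂x^k/∂x'^i)(∂x^l/∂x'^j) g_{kl}; with g_{kl} = δ_{kl} this is Σ_k (∂x^k/∂x'^i)(∂x^k/∂x'^j).
Jacobian: ∂x/∂u = cos(α), ∂x/∂v = -sin(α), ∂y/∂u = sin(α), ∂y/∂v = cos(α)
g'_{uu} = (cos(α))(cos(α)) + (sin(α))(sin(α)) = 1
g'_{uv} = (cos(α))(-sin(α)) + (sin(α))(cos(α)) = 0
g'_{vv} = (-sin(α))(-sin(α)) + (cos(α))(cos(α)) = 1
g'_{ij} = diag(1, 1)
The Euclidean metric is invariant under rotations.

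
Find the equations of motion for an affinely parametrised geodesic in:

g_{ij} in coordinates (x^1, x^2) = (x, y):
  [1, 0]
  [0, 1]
Geodesic equation: d^2x^k/dλ^2 + Γ^k_{ij} (dx^i/dλ)(dx^j/dλ) = 0.
All Christoffel symbols vanish, so the geodesics are straight lines:
d^2x/dλ^2 = 0
d^2y/dλ^2 = 0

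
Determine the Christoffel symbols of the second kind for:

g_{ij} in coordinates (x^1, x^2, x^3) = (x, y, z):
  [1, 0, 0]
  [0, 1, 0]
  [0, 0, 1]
Using Γ^k_{ij} = (1/2) g^{km} (∂_i g_{mj} + ∂_j g_{mi} - ∂_m g_{ij}); the metric is diagonal, so only the m = k term contributes.
Every metric component is constant, so all ∂_m g_{ij} = 0 and every Christoffel symbol vanishes.
All Christoffel symbols are zero.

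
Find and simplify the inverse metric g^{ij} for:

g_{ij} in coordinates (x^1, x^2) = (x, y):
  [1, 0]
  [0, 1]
The metric is diagonal, so g^{ij} is diagonal with entries 1/g_{ii}: diag(1, 1).
g^{ij}:
  [1, 0]
  [0, 1]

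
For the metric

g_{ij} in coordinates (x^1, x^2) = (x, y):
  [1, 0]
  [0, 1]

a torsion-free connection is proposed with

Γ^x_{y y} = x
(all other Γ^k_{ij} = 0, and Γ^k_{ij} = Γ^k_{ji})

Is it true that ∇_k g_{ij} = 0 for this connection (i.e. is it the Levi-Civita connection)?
Using ∇_k g_{ij} = ∂_k g_{ij} - Γ^m_{ki} g_{mj} - Γ^m_{kj} g_{im}:
∇_y g_{xy} = (0) - (0) - (x) = -x ≠ 0
So the connection is not metric compatible (it is not the Levi-Civita connection).
No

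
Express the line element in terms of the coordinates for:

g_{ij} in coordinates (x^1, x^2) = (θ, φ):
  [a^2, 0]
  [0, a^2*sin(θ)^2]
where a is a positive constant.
ds^2 = g_{ij} dx^i dx^j; only the non-zero components contribute.
ds^2 = a^2 dθ^2 + a^2*sin(θ)^2 dφ^2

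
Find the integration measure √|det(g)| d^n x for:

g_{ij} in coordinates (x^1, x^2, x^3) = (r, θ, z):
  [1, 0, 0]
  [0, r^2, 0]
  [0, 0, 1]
det(g) = r^2
√|det(g)| = r
Volume element: dV = r dr dθ dz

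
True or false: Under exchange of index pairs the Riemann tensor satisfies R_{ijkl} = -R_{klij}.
The pair-exchange symmetry has a plus sign: R_{ijkl} = +R_{klij}.
False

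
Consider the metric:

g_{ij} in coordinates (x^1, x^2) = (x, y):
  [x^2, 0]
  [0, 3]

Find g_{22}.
With x^1 = x, x^2 = y, g_{22} = g_{yy} is the row-2, column-2 entry of the matrix.
g_{22} = 3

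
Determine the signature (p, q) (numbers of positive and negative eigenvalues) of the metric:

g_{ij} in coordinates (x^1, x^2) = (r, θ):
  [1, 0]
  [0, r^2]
The metric is diagonal, so its eigenvalues are the diagonal entries: 1, r^2 (at a generic point, where coordinate-dependent entries are positive).
2 positive, 0 negative.
(2, 0) - Riemannian (positive definite)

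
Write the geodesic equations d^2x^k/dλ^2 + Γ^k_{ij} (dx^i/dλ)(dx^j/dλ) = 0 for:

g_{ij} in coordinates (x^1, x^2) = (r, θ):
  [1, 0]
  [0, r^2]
Geodesic equation: d^2x^k/dλ^2 + Γ^k_{ij} (dx^i/dλ)(dx^j/dλ) = 0.
Non-zero Christoffel symbols:
Γ^r_{θ θ} = -r
Γ^θ_{r θ} = 1/r
Substituting (the symmetric pair Γ^k_{ij}, Γ^k_{ji} combines into a factor 2):
d^2r/dλ^2 - r (dθ/dλ)^2 = 0
d^2θ/dλ^2 + (2/r) (dr/dλ)(dθ/dλ) = 0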